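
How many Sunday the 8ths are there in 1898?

Check the 8th of each month of 1898: Jan 8: Sat, Feb 8: Tue, Mar 8: Tue, Apr 8: Fri, May 8: Sun, Jun 8: Wed, Jul 8: Fri, Aug 8: Mon, Sep 8: Thu, Oct 8: Sat, Nov 8: Tue, Dec 8: Thu.
Sunday occurs in May — 1 month.

1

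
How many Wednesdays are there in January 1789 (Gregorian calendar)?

January 1789 has 31 days and begins on Thursday.
The first Wednesday is January 7.
Wednesdays fall on 7, 14, 21, 28 — that's 4.

4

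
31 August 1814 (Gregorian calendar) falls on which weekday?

Wednesday

January 1, 1814 is a Saturday.
August 31 is day 243 of the year, i.e. 242 days after Jan 1.
242 mod 7 = 4, so advance 4 weekdays from Saturday: Wednesday.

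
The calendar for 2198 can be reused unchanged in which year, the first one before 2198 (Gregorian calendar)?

Two years share a calendar iff Jan 1 falls on the same weekday and both are leap or both are common. 2198: Jan 1 is Monday, common year.
2197: Jan 1 Sunday, common
2196: Jan 1 Friday, leap
2195: Jan 1 Thursday, common
2194: Jan 1 Wednesday, common
2193: Jan 1 Tuesday, common
2192: Jan 1 Sunday, leap
2191: Jan 1 Saturday, common
2190: Jan 1 Friday, common
2189: Jan 1 Thursday, common
2188: Jan 1 Tuesday, leap
2187: Jan 1 Monday, common
2187 matches on both conditions.

2187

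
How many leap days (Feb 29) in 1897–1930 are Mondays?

Leap years in 1897–1930: 7 of them.
Feb 29 weekday advances by 5 (mod 7) from one leap year to the next four years later (or differs when a century non-leap intervenes).
Leap-day weekdays: 1904:Mon✓ 1908:Sat 1912:Thu 1916:Tue 1920:Sun 1924:Fri 1928:Wed
Monday: 1904 → 1.

1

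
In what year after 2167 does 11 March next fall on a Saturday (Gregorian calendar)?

From one year to the next, a fixed date's weekday advances by 1, or by 2 when a Feb 29 lies between the two dates.
2167: March 11 is Wednesday.
2168: Friday (+2)
2169: Saturday (+1)
11 March falls on a Saturday in 2169.

2169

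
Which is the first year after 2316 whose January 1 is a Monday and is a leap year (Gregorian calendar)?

2340

Jan 1 advances by 2 weekdays after a leap year and by 1 after a common year.
2316: Jan 1 is Saturday (leap).
2317: Monday
2318: Tuesday
2319: Wednesday
2320: Thursday (leap)
2321: Saturday
2322: Sunday
2323: Monday
2324: Tuesday (leap)
2325: Thursday
2326: Friday
2327: Saturday
2328: Sunday (leap)
2329: Tuesday
2330: Wednesday
2331: Thursday
2332: Friday (leap)
2333: Sunday
2334: Monday
2335: Tuesday
2336: Wednesday (leap)
2337: Friday
2338: Saturday
2339: Sunday
2340: Monday (leap)
2340 begins on a Monday and is a leap year.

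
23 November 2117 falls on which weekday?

Tuesday

January 1, 2117 is a Friday.
November 23 is day 327 of the year, i.e. 326 days after Jan 1.
326 mod 7 = 4, so advance 4 weekdays from Friday: Tuesday.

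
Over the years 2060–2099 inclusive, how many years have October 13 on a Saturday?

Track October 13's weekday year by year (advancing +1, or +2 across a Feb 29):
  2060: Wed  2061: Thu (+1)  2062: Fri (+1)  2063: Sat (+1) ✓  2064: Mon (+2)
  2065: Tue (+1)  2066: Wed (+1)  2067: Thu (+1)  2068: Sat (+2) ✓  2069: Sun (+1)
  2070: Mon (+1)  2071: Tue (+1)  2072: Thu (+2)  2073: Fri (+1)  … (12 more years) …
  2086: Sun (+1)  2087: Mon (+1)  2088: Wed (+2)  2089: Thu (+1)  2090: Fri (+1)
  2091: Sat (+1) ✓  2092: Mon (+2)  2093: Tue (+1)  2094: Wed (+1)  2095: Thu (+1)
  2096: Sat (+2) ✓  2097: Sun (+1)  2098: Mon (+1)  2099: Tue (+1)
Saturday years: 2063, 2068, 2074, 2085, 2091, 2096 — 6 in total.

6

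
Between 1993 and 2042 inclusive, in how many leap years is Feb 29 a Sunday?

2

Leap years in 1993–2042: 12 of them.
Feb 29 weekday advances by 5 (mod 7) from one leap year to the next four years later (or differs when a century non-leap intervenes).
Leap-day weekdays: 1996:Thu 2000:Tue 2004:Sun✓ 2008:Fri 2012:Wed 2016:Mon 2020:Sat 2024:Thu 2028:Tue 2032:Sun✓ 2036:Fri 2040:Wed
Sunday: 2004, 2032 → 2.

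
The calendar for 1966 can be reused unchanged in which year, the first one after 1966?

Two years share a calendar iff Jan 1 falls on the same weekday and both are leap or both are common. 1966: Jan 1 is Saturday, common year.
1967: Jan 1 Sunday, common
1968: Jan 1 Monday, leap
1969: Jan 1 Wednesday, common
1970: Jan 1 Thursday, common
1971: Jan 1 Friday, common
1972: Jan 1 Saturday, leap
1973: Jan 1 Monday, common
1974: Jan 1 Tuesday, common
1975: Jan 1 Wednesday, common
1976: Jan 1 Thursday, leap
1977: Jan 1 Saturday, common
1977 matches on both conditions.

1977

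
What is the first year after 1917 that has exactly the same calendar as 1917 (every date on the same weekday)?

1923

Two years share a calendar iff Jan 1 falls on the same weekday and both are leap or both are common. 1917: Jan 1 is Monday, common year.
1918: Jan 1 Tuesday, common
1919: Jan 1 Wednesday, common
1920: Jan 1 Thursday, leap
1921: Jan 1 Saturday, common
1922: Jan 1 Sunday, common
1923: Jan 1 Monday, common
1923 matches on both conditions.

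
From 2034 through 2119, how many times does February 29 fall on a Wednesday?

4

Leap years in 2034–2119: 20 of them.
Feb 29 weekday advances by 5 (mod 7) from one leap year to the next four years later (or differs when a century non-leap intervenes).
Leap-day weekdays: 2036:Fri 2040:Wed✓ 2044:Mon 2048:Sat 2052:Thu 2056:Tue 2060:Sun 2064:Fri 2068:Wed✓ 2072:Mon 2076:Sat 2080:Thu 2084:Tue 2088:Sun 2092:Fri 2096:Wed✓ 2104:Fri 2108:Wed✓ 2112:Mon 2116:Sat
Wednesday: 2040, 2068, 2096, 2108 → 4.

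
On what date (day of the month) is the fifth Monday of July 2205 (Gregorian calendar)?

29

July 1, 2205 is a Monday, so the first Monday is the 1st.
The fifth Monday is 1 + 28 = 29.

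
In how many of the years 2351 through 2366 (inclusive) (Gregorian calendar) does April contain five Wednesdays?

5

April has 30 days; it has five Wednesdays when Wednesday falls among the first (month-length − 28) days — i.e. when April 1 is one of Wednesday/Tuesday.
April 1 by year: 2351:Sun 2352:Tue✓ 2353:Wed✓ 2354:Thu 2355:Fri 2356:Sun 2357:Mon 2358:Tue✓ 2359:Wed✓ 2360:Fri 2361:Sat 2362:Sun 2363:Mon 2364:Wed✓ 2365:Thu 2366:Fri
Years with five Wednesdays: 2352, 2353, 2358, 2359, 2364 → 5.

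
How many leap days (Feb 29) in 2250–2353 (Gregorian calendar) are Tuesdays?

Leap years in 2250–2353: 25 of them.
Feb 29 weekday advances by 5 (mod 7) from one leap year to the next four years later (or differs when a century non-leap intervenes).
Leap-day weekdays: 2252:Sun 2256:Fri 2260:Wed 2264:Mon 2268:Sat 2272:Thu 2276:Tue✓ 2280:Sun 2284:Fri 2288:Wed 2292:Mon 2296:Sat 2304:Mon 2308:Sat 2312:Thu 2316:Tue✓ 2320:Sun 2324:Fri 2328:Wed 2332:Mon 2336:Sat 2340:Thu 2344:Tue✓ 2348:Sun 2352:Fri
Tuesday: 2276, 2316, 2344 → 3.

3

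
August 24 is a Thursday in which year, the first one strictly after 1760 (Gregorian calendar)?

1769

From one year to the next, a fixed date's weekday advances by 1, or by 2 when a Feb 29 lies between the two dates.
1760: August 24 is Sunday.
1761: Monday (+1)
1762: Tuesday (+1)
1763: Wednesday (+1)
1764: Friday (+2)
1765: Saturday (+1)
1766: Sunday (+1)
1767: Monday (+1)
1768: Wednesday (+2)
1769: Thursday (+1)
August 24 falls on a Thursday in 1769.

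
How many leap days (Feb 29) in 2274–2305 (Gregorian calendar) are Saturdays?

1

Leap years in 2274–2305: 7 of them.
Feb 29 weekday advances by 5 (mod 7) from one leap year to the next four years later (or differs when a century non-leap intervenes).
Leap-day weekdays: 2276:Tue 2280:Sun 2284:Fri 2288:Wed 2292:Mon 2296:Sat✓ 2304:Mon
Saturday: 2296 → 1.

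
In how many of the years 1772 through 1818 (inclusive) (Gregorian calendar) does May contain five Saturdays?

May has 31 days; it has five Saturdays when Saturday falls among the first (month-length − 28) days — i.e. when May 1 is one of Saturday/Friday/Thursday.
May 1 by year: 1772:Fri✓ 1773:Sat✓ 1774:Sun 1775:Mon 1776:Wed 1777:Thu✓ 1778:Fri✓ 1779:Sat✓ 1780:Mon 1781:Tue 1782:Wed 1783:Thu✓ 1784:Sat✓ 1785:Sun 1786:Mon …(17 more)… 1804:Tue 1805:Wed 1806:Thu✓ 1807:Fri✓ 1808:Sun 1809:Mon 1810:Tue 1811:Wed 1812:Fri✓ 1813:Sat✓ 1814:Sun 1815:Mon 1816:Wed 1817:Thu✓ 1818:Fri✓
Years with five Saturdays: 1772, 1773, 1777, 1778, 1779, 1783, 1784, 1788, 1789, 1790, 1794, 1795, 1800, 1801, 1802, 1806, 1807, 1812, 1813, 1817, 1818 → 21.

21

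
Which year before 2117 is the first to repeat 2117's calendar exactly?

2106

Two years share a calendar iff Jan 1 falls on the same weekday and both are leap or both are common. 2117: Jan 1 is Friday, common year.
2116: Jan 1 Wednesday, leap
2115: Jan 1 Tuesday, common
2114: Jan 1 Monday, common
2113: Jan 1 Sunday, common
2112: Jan 1 Friday, leap
2111: Jan 1 Thursday, common
2110: Jan 1 Wednesday, common
2109: Jan 1 Tuesday, common
2108: Jan 1 Sunday, leap
2107: Jan 1 Saturday, common
2106: Jan 1 Friday, common
2106 matches on both conditions.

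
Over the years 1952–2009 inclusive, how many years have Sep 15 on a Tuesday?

9

Track Sep 15's weekday year by year (advancing +1, or +2 across a Feb 29):
  1952: Mon  1953: Tue (+1) ✓  1954: Wed (+1)  1955: Thu (+1)  1956: Sat (+2)
  1957: Sun (+1)  1958: Mon (+1)  1959: Tue (+1) ✓  1960: Thu (+2)  1961: Fri (+1)
  1962: Sat (+1)  1963: Sun (+1)  1964: Tue (+2) ✓  1965: Wed (+1)  … (30 more years) …
  1996: Sun (+2)  1997: Mon (+1)  1998: Tue (+1) ✓  1999: Wed (+1)  2000: Fri (+2)
  2001: Sat (+1)  2002: Sun (+1)  2003: Mon (+1)  2004: Wed (+2)  2005: Thu (+1)
  2006: Fri (+1)  2007: Sat (+1)  2008: Mon (+2)  2009: Tue (+1) ✓
Tuesday years: 1953, 1959, 1964, 1970, 1981, 1987, 1992, 1998, 2009 — 9 in total.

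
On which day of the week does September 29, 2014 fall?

January 1, 2014 is a Wednesday.
September 29 is day 272 of the year, i.e. 271 days after Jan 1.
271 mod 7 = 5, so advance 5 weekdays from Wednesday: Monday.

Monday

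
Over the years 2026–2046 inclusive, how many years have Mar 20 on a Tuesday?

Track Mar 20's weekday year by year (advancing +1, or +2 across a Feb 29):
  2026: Fri  2027: Sat (+1)  2028: Mon (+2)  2029: Tue (+1) ✓  2030: Wed (+1)
  2031: Thu (+1)  2032: Sat (+2)  2033: Sun (+1)  2034: Mon (+1)  2035: Tue (+1) ✓
  2036: Thu (+2)  2037: Fri (+1)  2038: Sat (+1)  2039: Sun (+1)  2040: Tue (+2) ✓
  2041: Wed (+1)  2042: Thu (+1)  2043: Fri (+1)  2044: Sun (+2)  2045: Mon (+1)
  2046: Tue (+1) ✓
Tuesday years: 2029, 2035, 2040, 2046 — 4 in total.

4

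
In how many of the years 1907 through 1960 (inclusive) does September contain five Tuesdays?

September has 30 days; it has five Tuesdays when Tuesday falls among the first (month-length − 28) days — i.e. when September 1 is one of Tuesday/Monday.
September 1 by year: 1907:Sun 1908:Tue✓ 1909:Wed 1910:Thu 1911:Fri 1912:Sun 1913:Mon✓ 1914:Tue✓ 1915:Wed 1916:Fri 1917:Sat 1918:Sun 1919:Mon✓ 1920:Wed 1921:Thu …(24 more)… 1946:Sun 1947:Mon✓ 1948:Wed 1949:Thu 1950:Fri 1951:Sat 1952:Mon✓ 1953:Tue✓ 1954:Wed 1955:Thu 1956:Sat 1957:Sun 1958:Mon✓ 1959:Tue✓ 1960:Thu
Years with five Tuesdays: 1908, 1913, 1914, 1919, 1924, 1925, 1930, 1931, 1936, 1941, 1942, 1947, 1952, 1953, 1958, 1959 → 16.

16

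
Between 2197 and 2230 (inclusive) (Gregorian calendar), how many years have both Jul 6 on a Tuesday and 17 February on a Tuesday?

Check each year's weekday for Jul 6 and 17 February:
  2197: Thu/Fri  2198: Fri/Sat  2199: Sat/Sun  2200: Sun/Mon  2201: Mon/Tue  2202: Tue/Wed  2203: Wed/Thu  2204: Fri/Fri  2205: Sat/Sun  2206: Sun/Mon  2207: Mon/Tue  2208: Wed/Wed  2209: Thu/Fri  2210: Fri/Sat  …(6 more)…  2217: Sun/Mon  2218: Mon/Tue  2219: Tue/Wed  2220: Thu/Thu  2221: Fri/Sat  2222: Sat/Sun  2223: Sun/Mon  2224: Tue/Tue ✓  2225: Wed/Thu  2226: Thu/Fri  2227: Fri/Sat  2228: Sun/Sun  2229: Mon/Tue  2230: Tue/Wed
Both conditions hold in: 2224 — 1.

1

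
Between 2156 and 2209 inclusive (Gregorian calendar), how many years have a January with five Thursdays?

January has 31 days; it has five Thursdays when Thursday falls among the first (month-length − 28) days — i.e. when January 1 is one of Thursday/Wednesday/Tuesday.
January 1 by year: 2156:Thu✓ 2157:Sat 2158:Sun 2159:Mon 2160:Tue✓ 2161:Thu✓ 2162:Fri 2163:Sat 2164:Sun 2165:Tue✓ 2166:Wed✓ 2167:Thu✓ 2168:Fri 2169:Sun 2170:Mon …(24 more)… 2195:Thu✓ 2196:Fri 2197:Sun 2198:Mon 2199:Tue✓ 2200:Wed✓ 2201:Thu✓ 2202:Fri 2203:Sat 2204:Sun 2205:Tue✓ 2206:Wed✓ 2207:Thu✓ 2208:Fri 2209:Sun
Years with five Thursdays: 2156, 2160, 2161, 2165, 2166, 2167, 2171, 2172, 2177, 2178, 2182, 2183, 2184, 2188, 2189, 2193, 2194, 2195, 2199, 2200, 2201, 2205, 2206, 2207 → 24.

24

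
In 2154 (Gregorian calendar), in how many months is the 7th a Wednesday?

Check the 7th of each month of 2154: Jan 7: Mon, Feb 7: Thu, Mar 7: Thu, Apr 7: Sun, May 7: Tue, Jun 7: Fri, Jul 7: Sun, Aug 7: Wed, Sep 7: Sat, Oct 7: Mon, Nov 7: Thu, Dec 7: Sat.
Wednesday occurs in August — 1 month.

1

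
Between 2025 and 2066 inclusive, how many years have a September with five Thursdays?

September has 30 days; it has five Thursdays when Thursday falls among the first (month-length − 28) days — i.e. when September 1 is one of Thursday/Wednesday.
September 1 by year: 2025:Mon 2026:Tue 2027:Wed✓ 2028:Fri 2029:Sat 2030:Sun 2031:Mon 2032:Wed✓ 2033:Thu✓ 2034:Fri 2035:Sat 2036:Mon 2037:Tue 2038:Wed✓ 2039:Thu✓ …(12 more)… 2052:Sun 2053:Mon 2054:Tue 2055:Wed✓ 2056:Fri 2057:Sat 2058:Sun 2059:Mon 2060:Wed✓ 2061:Thu✓ 2062:Fri 2063:Sat 2064:Mon 2065:Tue 2066:Wed✓
Years with five Thursdays: 2027, 2032, 2033, 2038, 2039, 2044, 2049, 2050, 2055, 2060, 2061, 2066 → 12.

12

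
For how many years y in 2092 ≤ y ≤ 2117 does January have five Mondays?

9

January has 31 days; it has five Mondays when Monday falls among the first (month-length − 28) days — i.e. when January 1 is one of Monday/Sunday/Saturday.
January 1 by year: 2092:Tue 2093:Thu 2094:Fri 2095:Sat✓ 2096:Sun✓ 2097:Tue 2098:Wed 2099:Thu 2100:Fri 2101:Sat✓ 2102:Sun✓ 2103:Mon✓ 2104:Tue 2105:Thu 2106:Fri 2107:Sat✓ 2108:Sun✓ 2109:Tue 2110:Wed 2111:Thu 2112:Fri 2113:Sun✓ 2114:Mon✓ 2115:Tue 2116:Wed 2117:Fri
Years with five Mondays: 2095, 2096, 2101, 2102, 2103, 2107, 2108, 2113, 2114 → 9.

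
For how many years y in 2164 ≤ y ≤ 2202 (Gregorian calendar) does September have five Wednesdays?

11

September has 30 days; it has five Wednesdays when Wednesday falls among the first (month-length − 28) days — i.e. when September 1 is one of Wednesday/Tuesday.
September 1 by year: 2164:Sat 2165:Sun 2166:Mon 2167:Tue✓ 2168:Thu 2169:Fri 2170:Sat 2171:Sun 2172:Tue✓ 2173:Wed✓ 2174:Thu 2175:Fri 2176:Sun 2177:Mon 2178:Tue✓ …(9 more)… 2188:Mon 2189:Tue✓ 2190:Wed✓ 2191:Thu 2192:Sat 2193:Sun 2194:Mon 2195:Tue✓ 2196:Thu 2197:Fri 2198:Sat 2199:Sun 2200:Mon 2201:Tue✓ 2202:Wed✓
Years with five Wednesdays: 2167, 2172, 2173, 2178, 2179, 2184, 2189, 2190, 2195, 2201, 2202 → 11.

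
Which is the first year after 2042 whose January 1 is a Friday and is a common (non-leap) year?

Jan 1 advances by 2 weekdays after a leap year and by 1 after a common year.
2042: Jan 1 is Wednesday.
2043: Thursday
2044: Friday (leap)
2045: Sunday
2046: Monday
2047: Tuesday
2048: Wednesday (leap)
2049: Friday
2049 begins on a Friday and is a common year.

2049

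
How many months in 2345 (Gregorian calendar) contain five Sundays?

A month of length L has five Sundays iff its first Sunday is on day ≤ L−28 (so day 1–3 in a 31-day month, 1–2 in a 30-day month, day 1 in a leap February).
Checking each month of 2345: Jan starts Mon (31d); Feb starts Thu (28d); Mar starts Thu (31d); Apr starts Sun (30d) ✓; May starts Tue (31d); Jun starts Fri (30d); Jul starts Sun (31d) ✓; Aug starts Wed (31d); Sep starts Sat (30d) ✓; Oct starts Mon (31d); Nov starts Thu (30d); Dec starts Sat (31d) ✓.
Five-Sunday months: April, July, September, December → 4.

4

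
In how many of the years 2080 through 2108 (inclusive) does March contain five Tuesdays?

March has 31 days; it has five Tuesdays when Tuesday falls among the first (month-length − 28) days — i.e. when March 1 is one of Tuesday/Monday/Sunday.
March 1 by year: 2080:Fri 2081:Sat 2082:Sun✓ 2083:Mon✓ 2084:Wed 2085:Thu 2086:Fri 2087:Sat 2088:Mon✓ 2089:Tue✓ 2090:Wed 2091:Thu 2092:Sat 2093:Sun✓ 2094:Mon✓ 2095:Tue✓ 2096:Thu 2097:Fri 2098:Sat 2099:Sun✓ 2100:Mon✓ 2101:Tue✓ 2102:Wed 2103:Thu 2104:Sat 2105:Sun✓ 2106:Mon✓ 2107:Tue✓ 2108:Thu
Years with five Tuesdays: 2082, 2083, 2088, 2089, 2093, 2094, 2095, 2099, 2100, 2101, 2105, 2106, 2107 → 13.

13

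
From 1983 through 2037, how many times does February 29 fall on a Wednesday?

Leap years in 1983–2037: 14 of them.
Feb 29 weekday advances by 5 (mod 7) from one leap year to the next four years later (or differs when a century non-leap intervenes).
Leap-day weekdays: 1984:Wed✓ 1988:Mon 1992:Sat 1996:Thu 2000:Tue 2004:Sun 2008:Fri 2012:Wed✓ 2016:Mon 2020:Sat 2024:Thu 2028:Tue 2032:Sun 2036:Fri
Wednesday: 1984, 2012 → 2.

2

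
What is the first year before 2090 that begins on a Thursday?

Jan 1 advances by 2 weekdays after a leap year and by 1 after a common year.
2090: Jan 1 is Sunday.
2089: Saturday
2088: Thursday (leap)
2088 begins on a Thursday

2088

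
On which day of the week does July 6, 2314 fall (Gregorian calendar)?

Monday

January 1, 2314 is a Thursday.
July 6 is day 187 of the year, i.e. 186 days after Jan 1.
186 mod 7 = 4, so advance 4 weekdays from Thursday: Monday.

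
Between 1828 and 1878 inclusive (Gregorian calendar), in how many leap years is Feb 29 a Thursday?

2

Leap years in 1828–1878: 13 of them.
Feb 29 weekday advances by 5 (mod 7) from one leap year to the next four years later (or differs when a century non-leap intervenes).
Leap-day weekdays: 1828:Fri 1832:Wed 1836:Mon 1840:Sat 1844:Thu✓ 1848:Tue 1852:Sun 1856:Fri 1860:Wed 1864:Mon 1868:Sat 1872:Thu✓ 1876:Tue
Thursday: 1844, 1872 → 2.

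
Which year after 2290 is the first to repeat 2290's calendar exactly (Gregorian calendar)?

2302

Two years share a calendar iff Jan 1 falls on the same weekday and both are leap or both are common. 2290: Jan 1 is Wednesday, common year.
2291: Jan 1 Thursday, common
2292: Jan 1 Friday, leap
2293: Jan 1 Sunday, common
2294: Jan 1 Monday, common
2295: Jan 1 Tuesday, common
2296: Jan 1 Wednesday, leap
2297: Jan 1 Friday, common
2298: Jan 1 Saturday, common
2299: Jan 1 Sunday, common
2300: Jan 1 Monday, common
2301: Jan 1 Tuesday, common
2302: Jan 1 Wednesday, common
2302 matches on both conditions.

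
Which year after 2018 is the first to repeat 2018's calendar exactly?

Two years share a calendar iff Jan 1 falls on the same weekday and both are leap or both are common. 2018: Jan 1 is Monday, common year.
2019: Jan 1 Tuesday, common
2020: Jan 1 Wednesday, leap
2021: Jan 1 Friday, common
2022: Jan 1 Saturday, common
2023: Jan 1 Sunday, common
2024: Jan 1 Monday, leap
2025: Jan 1 Wednesday, common
2026: Jan 1 Thursday, common
2027: Jan 1 Friday, common
2028: Jan 1 Saturday, leap
2029: Jan 1 Monday, common
2029 matches on both conditions.

2029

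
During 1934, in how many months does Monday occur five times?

5

A month of length L has five Mondays iff its first Monday is on day ≤ L−28 (so day 1–3 in a 31-day month, 1–2 in a 30-day month, day 1 in a leap February).
Checking each month of 1934: Jan starts Mon (31d) ✓; Feb starts Thu (28d); Mar starts Thu (31d); Apr starts Sun (30d) ✓; May starts Tue (31d); Jun starts Fri (30d); Jul starts Sun (31d) ✓; Aug starts Wed (31d); Sep starts Sat (30d); Oct starts Mon (31d) ✓; Nov starts Thu (30d); Dec starts Sat (31d) ✓.
Five-Monday months: January, April, July, October, December → 5.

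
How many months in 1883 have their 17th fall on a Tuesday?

2

Check the 17th of each month of 1883: Jan 17: Wed, Feb 17: Sat, Mar 17: Sat, Apr 17: Tue, May 17: Thu, Jun 17: Sun, Jul 17: Tue, Aug 17: Fri, Sep 17: Mon, Oct 17: Wed, Nov 17: Sat, Dec 17: Mon.
Tuesday occurs in April, July — 2 months.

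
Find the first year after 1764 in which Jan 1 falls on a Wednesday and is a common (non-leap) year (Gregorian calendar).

Jan 1 advances by 2 weekdays after a leap year and by 1 after a common year.
1764: Jan 1 is Sunday (leap).
1765: Tuesday
1766: Wednesday
1766 begins on a Wednesday and is a common year.

1766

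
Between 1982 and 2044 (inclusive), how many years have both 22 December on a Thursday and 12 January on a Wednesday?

Check each year's weekday for 22 December and 12 January:
  1982: Wed/Tue  1983: Thu/Wed ✓  1984: Sat/Thu  1985: Sun/Sat  1986: Mon/Sun  1987: Tue/Mon  1988: Thu/Tue  1989: Fri/Thu  1990: Sat/Fri  1991: Sun/Sat  1992: Tue/Sun  1993: Wed/Tue  1994: Thu/Wed ✓  1995: Fri/Thu  …(35 more)…  2031: Mon/Sun  2032: Wed/Mon  2033: Thu/Wed ✓  2034: Fri/Thu  2035: Sat/Fri  2036: Mon/Sat  2037: Tue/Mon  2038: Wed/Tue  2039: Thu/Wed ✓  2040: Sat/Thu  2041: Sun/Sat  2042: Mon/Sun  2043: Tue/Mon  2044: Thu/Tue
Both conditions hold in: 1983, 1994, 2005, 2011, 2022, 2033, 2039 — 7.

7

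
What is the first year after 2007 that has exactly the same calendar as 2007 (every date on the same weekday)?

2018

Two years share a calendar iff Jan 1 falls on the same weekday and both are leap or both are common. 2007: Jan 1 is Monday, common year.
2008: Jan 1 Tuesday, leap
2009: Jan 1 Thursday, common
2010: Jan 1 Friday, common
2011: Jan 1 Saturday, common
2012: Jan 1 Sunday, leap
2013: Jan 1 Tuesday, common
2014: Jan 1 Wednesday, common
2015: Jan 1 Thursday, common
2016: Jan 1 Friday, leap
2017: Jan 1 Sunday, common
2018: Jan 1 Monday, common
2018 matches on both conditions.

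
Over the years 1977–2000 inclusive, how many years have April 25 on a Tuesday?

Track April 25's weekday year by year (advancing +1, or +2 across a Feb 29):
  1977: Mon  1978: Tue (+1) ✓  1979: Wed (+1)  1980: Fri (+2)  1981: Sat (+1)
  1982: Sun (+1)  1983: Mon (+1)  1984: Wed (+2)  1985: Thu (+1)  1986: Fri (+1)
  1987: Sat (+1)  1988: Mon (+2)  1989: Tue (+1) ✓  1990: Wed (+1)  1991: Thu (+1)
  1992: Sat (+2)  1993: Sun (+1)  1994: Mon (+1)  1995: Tue (+1) ✓  1996: Thu (+2)
  1997: Fri (+1)  1998: Sat (+1)  1999: Sun (+1)  2000: Tue (+2) ✓
Tuesday years: 1978, 1989, 1995, 2000 — 4 in total.

4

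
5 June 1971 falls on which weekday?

January 1, 1971 is a Friday.
June 5 is day 156 of the year, i.e. 155 days after Jan 1.
155 mod 7 = 1, so advance 1 weekday from Friday: Saturday.

Saturday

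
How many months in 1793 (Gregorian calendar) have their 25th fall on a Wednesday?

2

Check the 25th of each month of 1793: Jan 25: Fri, Feb 25: Mon, Mar 25: Mon, Apr 25: Thu, May 25: Sat, Jun 25: Tue, Jul 25: Thu, Aug 25: Sun, Sep 25: Wed, Oct 25: Fri, Nov 25: Mon, Dec 25: Wed.
Wednesday occurs in September, December — 2 months.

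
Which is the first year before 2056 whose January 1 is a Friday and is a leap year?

2044

Jan 1 advances by 2 weekdays after a leap year and by 1 after a common year.
2056: Jan 1 is Saturday (leap).
2055: Friday
2054: Thursday
2053: Wednesday
2052: Monday (leap)
2051: Sunday
2050: Saturday
2049: Friday
2048: Wednesday (leap)
2047: Tuesday
2046: Monday
2045: Sunday
2044: Friday (leap)
2044 begins on a Friday and is a leap year.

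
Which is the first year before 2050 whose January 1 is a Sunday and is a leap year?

Jan 1 advances by 2 weekdays after a leap year and by 1 after a common year.
2050: Jan 1 is Saturday.
2049: Friday
2048: Wednesday (leap)
2047: Tuesday
2046: Monday
2045: Sunday
2044: Friday (leap)
2043: Thursday
2042: Wednesday
2041: Tuesday
2040: Sunday (leap)
2040 begins on a Sunday and is a leap year.

2040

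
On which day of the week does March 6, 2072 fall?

Sunday

January 1, 2072 is a Friday.
March 6 is day 66 of the year, i.e. 65 days after Jan 1.
65 mod 7 = 2, so advance 2 weekdays from Friday: Sunday.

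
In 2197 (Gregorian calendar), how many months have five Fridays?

A month of length L has five Fridays iff its first Friday is on day ≤ L−28 (so day 1–3 in a 31-day month, 1–2 in a 30-day month, day 1 in a leap February).
Checking each month of 2197: Jan starts Sun (31d); Feb starts Wed (28d); Mar starts Wed (31d) ✓; Apr starts Sat (30d); May starts Mon (31d); Jun starts Thu (30d) ✓; Jul starts Sat (31d); Aug starts Tue (31d); Sep starts Fri (30d) ✓; Oct starts Sun (31d); Nov starts Wed (30d); Dec starts Fri (31d) ✓.
Five-Friday months: March, June, September, December → 4.

4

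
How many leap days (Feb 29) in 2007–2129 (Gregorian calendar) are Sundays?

Leap years in 2007–2129: 30 of them.
Feb 29 weekday advances by 5 (mod 7) from one leap year to the next four years later (or differs when a century non-leap intervenes).
Leap-day weekdays: 2008:Fri 2012:Wed 2016:Mon 2020:Sat 2024:Thu 2028:Tue 2032:Sun✓ 2036:Fri 2040:Wed 2044:Mon 2048:Sat 2052:Thu 2056:Tue …(4 more)… 2076:Sat 2080:Thu 2084:Tue 2088:Sun✓ 2092:Fri 2096:Wed 2104:Fri 2108:Wed 2112:Mon 2116:Sat 2120:Thu 2124:Tue 2128:Sun✓
Sunday: 2032, 2060, 2088, 2128 → 4.

4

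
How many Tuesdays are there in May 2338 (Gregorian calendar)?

5

May 2338 has 31 days and begins on Sunday.
The first Tuesday is May 3.
Tuesdays fall on 3, 10, 17, 24, 31 — that's 5.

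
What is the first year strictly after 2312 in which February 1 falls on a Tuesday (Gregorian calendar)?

From one year to the next, a fixed date's weekday advances by 1, or by 2 when a Feb 29 lies between the two dates.
2312: February 1 is Thursday.
2313: Saturday (+2)
2314: Sunday (+1)
2315: Monday (+1)
2316: Tuesday (+1)
February 1 falls on a Tuesday in 2316.

2316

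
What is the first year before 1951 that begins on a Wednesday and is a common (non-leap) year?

Jan 1 advances by 2 weekdays after a leap year and by 1 after a common year.
1951: Jan 1 is Monday.
1950: Sunday
1949: Saturday
1948: Thursday (leap)
1947: Wednesday
1947 begins on a Wednesday and is a common year.

1947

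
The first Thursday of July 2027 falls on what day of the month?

July 1, 2027 is a Thursday, so the first Thursday is the 1st.
The first Thursday is 1 + 0 = 1.

1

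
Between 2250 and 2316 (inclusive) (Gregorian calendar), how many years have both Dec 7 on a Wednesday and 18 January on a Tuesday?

7

Check each year's weekday for Dec 7 and 18 January:
  2250: Sat/Fri  2251: Sun/Sat  2252: Tue/Sun  2253: Wed/Tue ✓  2254: Thu/Wed  2255: Fri/Thu  2256: Sun/Fri  2257: Mon/Sun  2258: Tue/Mon  2259: Wed/Tue ✓  2260: Fri/Wed  2261: Sat/Fri  2262: Sun/Sat  2263: Mon/Sun  …(39 more)…  2303: Mon/Sun  2304: Wed/Mon  2305: Thu/Wed  2306: Fri/Thu  2307: Sat/Fri  2308: Mon/Sat  2309: Tue/Mon  2310: Wed/Tue ✓  2311: Thu/Wed  2312: Sat/Thu  2313: Sun/Sat  2314: Mon/Sun  2315: Tue/Mon  2316: Thu/Tue
Both conditions hold in: 2253, 2259, 2270, 2281, 2287, 2298, 2310 — 7.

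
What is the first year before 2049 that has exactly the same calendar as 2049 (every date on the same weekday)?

2038

Two years share a calendar iff Jan 1 falls on the same weekday and both are leap or both are common. 2049: Jan 1 is Friday, common year.
2048: Jan 1 Wednesday, leap
2047: Jan 1 Tuesday, common
2046: Jan 1 Monday, common
2045: Jan 1 Sunday, common
2044: Jan 1 Friday, leap
2043: Jan 1 Thursday, common
2042: Jan 1 Wednesday, common
2041: Jan 1 Tuesday, common
2040: Jan 1 Sunday, leap
2039: Jan 1 Saturday, common
2038: Jan 1 Friday, common
2038 matches on both conditions.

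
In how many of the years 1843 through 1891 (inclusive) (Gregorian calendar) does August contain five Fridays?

August has 31 days; it has five Fridays when Friday falls among the first (month-length − 28) days — i.e. when August 1 is one of Friday/Thursday/Wednesday.
August 1 by year: 1843:Tue 1844:Thu✓ 1845:Fri✓ 1846:Sat 1847:Sun 1848:Tue 1849:Wed✓ 1850:Thu✓ 1851:Fri✓ 1852:Sun 1853:Mon 1854:Tue 1855:Wed✓ 1856:Fri✓ 1857:Sat …(19 more)… 1877:Wed✓ 1878:Thu✓ 1879:Fri✓ 1880:Sun 1881:Mon 1882:Tue 1883:Wed✓ 1884:Fri✓ 1885:Sat 1886:Sun 1887:Mon 1888:Wed✓ 1889:Thu✓ 1890:Fri✓ 1891:Sat
Years with five Fridays: 1844, 1845, 1849, 1850, 1851, 1855, 1856, 1860, 1861, 1862, 1866, 1867, 1872, 1873, 1877, 1878, 1879, 1883, 1884, 1888, 1889, 1890 → 22.

22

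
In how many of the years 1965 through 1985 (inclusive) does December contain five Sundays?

December has 31 days; it has five Sundays when Sunday falls among the first (month-length − 28) days — i.e. when December 1 is one of Sunday/Saturday/Friday.
December 1 by year: 1965:Wed 1966:Thu 1967:Fri✓ 1968:Sun✓ 1969:Mon 1970:Tue 1971:Wed 1972:Fri✓ 1973:Sat✓ 1974:Sun✓ 1975:Mon 1976:Wed 1977:Thu 1978:Fri✓ 1979:Sat✓ 1980:Mon 1981:Tue 1982:Wed 1983:Thu 1984:Sat✓ 1985:Sun✓
Years with five Sundays: 1967, 1968, 1972, 1973, 1974, 1978, 1979, 1984, 1985 → 9.

9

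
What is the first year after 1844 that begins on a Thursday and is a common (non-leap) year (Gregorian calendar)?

1846

Jan 1 advances by 2 weekdays after a leap year and by 1 after a common year.
1844: Jan 1 is Monday (leap).
1845: Wednesday
1846: Thursday
1846 begins on a Thursday and is a common year.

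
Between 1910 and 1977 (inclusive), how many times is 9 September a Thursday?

10

Track 9 September's weekday year by year (advancing +1, or +2 across a Feb 29):
  1910: Fri  1911: Sat (+1)  1912: Mon (+2)  1913: Tue (+1)  1914: Wed (+1)
  1915: Thu (+1) ✓  1916: Sat (+2)  1917: Sun (+1)  1918: Mon (+1)  1919: Tue (+1)
  1920: Thu (+2) ✓  1921: Fri (+1)  1922: Sat (+1)  1923: Sun (+1)  … (40 more years) …
  1964: Wed (+2)  1965: Thu (+1) ✓  1966: Fri (+1)  1967: Sat (+1)  1968: Mon (+2)
  1969: Tue (+1)  1970: Wed (+1)  1971: Thu (+1) ✓  1972: Sat (+2)  1973: Sun (+1)
  1974: Mon (+1)  1975: Tue (+1)  1976: Thu (+2) ✓  1977: Fri (+1)
Thursday years: 1915, 1920, 1926, 1937, 1943, 1948, 1954, 1965, 1971, 1976 — 10 in total.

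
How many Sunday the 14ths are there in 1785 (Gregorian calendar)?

Check the 14th of each month of 1785: Jan 14: Fri, Feb 14: Mon, Mar 14: Mon, Apr 14: Thu, May 14: Sat, Jun 14: Tue, Jul 14: Thu, Aug 14: Sun, Sep 14: Wed, Oct 14: Fri, Nov 14: Mon, Dec 14: Wed.
Sunday occurs in August — 1 month.

1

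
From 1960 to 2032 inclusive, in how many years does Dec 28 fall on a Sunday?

10

Track Dec 28's weekday year by year (advancing +1, or +2 across a Feb 29):
  1960: Wed  1961: Thu (+1)  1962: Fri (+1)  1963: Sat (+1)  1964: Mon (+2)
  1965: Tue (+1)  1966: Wed (+1)  1967: Thu (+1)  1968: Sat (+2)  1969: Sun (+1) ✓
  1970: Mon (+1)  1971: Tue (+1)  1972: Thu (+2)  1973: Fri (+1)  … (45 more years) …
  2019: Sat (+1)  2020: Mon (+2)  2021: Tue (+1)  2022: Wed (+1)  2023: Thu (+1)
  2024: Sat (+2)  2025: Sun (+1) ✓  2026: Mon (+1)  2027: Tue (+1)  2028: Thu (+2)
  2029: Fri (+1)  2030: Sat (+1)  2031: Sun (+1) ✓  2032: Tue (+2)
Sunday years: 1969, 1975, 1980, 1986, 1997, 2003, 2008, 2014, 2025, 2031 — 10 in total.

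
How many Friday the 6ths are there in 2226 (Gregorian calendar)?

Check the 6th of each month of 2226: Jan 6: Fri, Feb 6: Mon, Mar 6: Mon, Apr 6: Thu, May 6: Sat, Jun 6: Tue, Jul 6: Thu, Aug 6: Sun, Sep 6: Wed, Oct 6: Fri, Nov 6: Mon, Dec 6: Wed.
Friday occurs in January, October — 2 months.

2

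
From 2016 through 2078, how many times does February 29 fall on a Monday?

3

Leap years in 2016–2078: 16 of them.
Feb 29 weekday advances by 5 (mod 7) from one leap year to the next four years later (or differs when a century non-leap intervenes).
Leap-day weekdays: 2016:Mon✓ 2020:Sat 2024:Thu 2028:Tue 2032:Sun 2036:Fri 2040:Wed 2044:Mon✓ 2048:Sat 2052:Thu 2056:Tue 2060:Sun 2064:Fri 2068:Wed 2072:Mon✓ 2076:Sat
Monday: 2016, 2044, 2072 → 3.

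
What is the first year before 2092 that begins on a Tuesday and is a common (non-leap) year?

Jan 1 advances by 2 weekdays after a leap year and by 1 after a common year.
2092: Jan 1 is Tuesday (leap).
2091: Monday
2090: Sunday
2089: Saturday
2088: Thursday (leap)
2087: Wednesday
2086: Tuesday
2086 begins on a Tuesday and is a common year.

2086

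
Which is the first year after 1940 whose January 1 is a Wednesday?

1941

Jan 1 advances by 2 weekdays after a leap year and by 1 after a common year.
1940: Jan 1 is Monday (leap).
1941: Wednesday
1941 begins on a Wednesday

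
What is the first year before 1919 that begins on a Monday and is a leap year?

1912

Jan 1 advances by 2 weekdays after a leap year and by 1 after a common year.
1919: Jan 1 is Wednesday.
1918: Tuesday
1917: Monday
1916: Saturday (leap)
1915: Friday
1914: Thursday
1913: Wednesday
1912: Monday (leap)
1912 begins on a Monday and is a leap year.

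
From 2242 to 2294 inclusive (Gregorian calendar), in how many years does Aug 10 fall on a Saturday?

Track Aug 10's weekday year by year (advancing +1, or +2 across a Feb 29):
  2242: Wed  2243: Thu (+1)  2244: Sat (+2) ✓  2245: Sun (+1)  2246: Mon (+1)
  2247: Tue (+1)  2248: Thu (+2)  2249: Fri (+1)  2250: Sat (+1) ✓  2251: Sun (+1)
  2252: Tue (+2)  2253: Wed (+1)  2254: Thu (+1)  2255: Fri (+1)  … (25 more years) …
  2281: Wed (+1)  2282: Thu (+1)  2283: Fri (+1)  2284: Sun (+2)  2285: Mon (+1)
  2286: Tue (+1)  2287: Wed (+1)  2288: Fri (+2)  2289: Sat (+1) ✓  2290: Sun (+1)
  2291: Mon (+1)  2292: Wed (+2)  2293: Thu (+1)  2294: Fri (+1)
Saturday years: 2244, 2250, 2261, 2267, 2272, 2278, 2289 — 7 in total.

7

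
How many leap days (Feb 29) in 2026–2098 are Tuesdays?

Leap years in 2026–2098: 18 of them.
Feb 29 weekday advances by 5 (mod 7) from one leap year to the next four years later (or differs when a century non-leap intervenes).
Leap-day weekdays: 2028:Tue✓ 2032:Sun 2036:Fri 2040:Wed 2044:Mon 2048:Sat 2052:Thu 2056:Tue✓ 2060:Sun 2064:Fri 2068:Wed 2072:Mon 2076:Sat 2080:Thu 2084:Tue✓ 2088:Sun 2092:Fri 2096:Wed
Tuesday: 2028, 2056, 2084 → 3.

3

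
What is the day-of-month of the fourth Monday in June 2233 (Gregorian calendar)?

June 1, 2233 is a Saturday, so the first Monday is the 3rd.
The fourth Monday is 3 + 21 = 24.

24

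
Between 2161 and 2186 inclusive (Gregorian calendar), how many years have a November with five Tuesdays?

8

November has 30 days; it has five Tuesdays when Tuesday falls among the first (month-length − 28) days — i.e. when November 1 is one of Tuesday/Monday.
November 1 by year: 2161:Sun 2162:Mon✓ 2163:Tue✓ 2164:Thu 2165:Fri 2166:Sat 2167:Sun 2168:Tue✓ 2169:Wed 2170:Thu 2171:Fri 2172:Sun 2173:Mon✓ 2174:Tue✓ 2175:Wed 2176:Fri 2177:Sat 2178:Sun 2179:Mon✓ 2180:Wed 2181:Thu 2182:Fri 2183:Sat 2184:Mon✓ 2185:Tue✓ 2186:Wed
Years with five Tuesdays: 2162, 2163, 2168, 2173, 2174, 2179, 2184, 2185 → 8.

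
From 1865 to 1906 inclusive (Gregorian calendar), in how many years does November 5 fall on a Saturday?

6

Track November 5's weekday year by year (advancing +1, or +2 across a Feb 29):
  1865: Sun  1866: Mon (+1)  1867: Tue (+1)  1868: Thu (+2)  1869: Fri (+1)
  1870: Sat (+1) ✓  1871: Sun (+1)  1872: Tue (+2)  1873: Wed (+1)  1874: Thu (+1)
  1875: Fri (+1)  1876: Sun (+2)  1877: Mon (+1)  1878: Tue (+1)  … (14 more years) …
  1893: Sun (+1)  1894: Mon (+1)  1895: Tue (+1)  1896: Thu (+2)  1897: Fri (+1)
  1898: Sat (+1) ✓  1899: Sun (+1)  1900: Mon (+1)  1901: Tue (+1)  1902: Wed (+1)
  1903: Thu (+1)  1904: Sat (+2) ✓  1905: Sun (+1)  1906: Mon (+1)
Saturday years: 1870, 1881, 1887, 1892, 1898, 1904 — 6 in total.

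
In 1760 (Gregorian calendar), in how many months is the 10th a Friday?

1

Check the 10th of each month of 1760: Jan 10: Thu, Feb 10: Sun, Mar 10: Mon, Apr 10: Thu, May 10: Sat, Jun 10: Tue, Jul 10: Thu, Aug 10: Sun, Sep 10: Wed, Oct 10: Fri, Nov 10: Mon, Dec 10: Wed.
Friday occurs in October — 1 month.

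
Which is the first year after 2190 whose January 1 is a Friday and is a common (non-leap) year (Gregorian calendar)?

2202

Jan 1 advances by 2 weekdays after a leap year and by 1 after a common year.
2190: Jan 1 is Friday.
2191: Saturday
2192: Sunday (leap)
2193: Tuesday
2194: Wednesday
2195: Thursday
2196: Friday (leap)
2197: Sunday
2198: Monday
2199: Tuesday
2200: Wednesday
2201: Thursday
2202: Friday
2202 begins on a Friday and is a common year.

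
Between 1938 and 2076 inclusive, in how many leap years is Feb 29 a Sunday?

Leap years in 1938–2076: 35 of them.
Feb 29 weekday advances by 5 (mod 7) from one leap year to the next four years later (or differs when a century non-leap intervenes).
Leap-day weekdays: 1940:Thu 1944:Tue 1948:Sun✓ 1952:Fri 1956:Wed 1960:Mon 1964:Sat 1968:Thu 1972:Tue 1976:Sun✓ 1980:Fri 1984:Wed 1988:Mon …(9 more)… 2028:Tue 2032:Sun✓ 2036:Fri 2040:Wed 2044:Mon 2048:Sat 2052:Thu 2056:Tue 2060:Sun✓ 2064:Fri 2068:Wed 2072:Mon 2076:Sat
Sunday: 1948, 1976, 2004, 2032, 2060 → 5.

5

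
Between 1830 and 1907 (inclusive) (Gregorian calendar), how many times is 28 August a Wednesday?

Track 28 August's weekday year by year (advancing +1, or +2 across a Feb 29):
  1830: Sat  1831: Sun (+1)  1832: Tue (+2)  1833: Wed (+1) ✓  1834: Thu (+1)
  1835: Fri (+1)  1836: Sun (+2)  1837: Mon (+1)  1838: Tue (+1)  1839: Wed (+1) ✓
  1840: Fri (+2)  1841: Sat (+1)  1842: Sun (+1)  1843: Mon (+1)  … (50 more years) …
  1894: Tue (+1)  1895: Wed (+1) ✓  1896: Fri (+2)  1897: Sat (+1)  1898: Sun (+1)
  1899: Mon (+1)  1900: Tue (+1)  1901: Wed (+1) ✓  1902: Thu (+1)  1903: Fri (+1)
  1904: Sun (+2)  1905: Mon (+1)  1906: Tue (+1)  1907: Wed (+1) ✓
Wednesday years: 1833, 1839, 1844, 1850, 1861, 1867, 1872, 1878, 1889, 1895, 1901, 1907 — 12 in total.

12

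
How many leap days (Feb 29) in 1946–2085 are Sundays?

Leap years in 1946–2085: 35 of them.
Feb 29 weekday advances by 5 (mod 7) from one leap year to the next four years later (or differs when a century non-leap intervenes).
Leap-day weekdays: 1948:Sun✓ 1952:Fri 1956:Wed 1960:Mon 1964:Sat 1968:Thu 1972:Tue 1976:Sun✓ 1980:Fri 1984:Wed 1988:Mon 1992:Sat 1996:Thu …(9 more)… 2036:Fri 2040:Wed 2044:Mon 2048:Sat 2052:Thu 2056:Tue 2060:Sun✓ 2064:Fri 2068:Wed 2072:Mon 2076:Sat 2080:Thu 2084:Tue
Sunday: 1948, 1976, 2004, 2032, 2060 → 5.

5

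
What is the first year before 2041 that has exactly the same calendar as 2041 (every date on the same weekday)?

Two years share a calendar iff Jan 1 falls on the same weekday and both are leap or both are common. 2041: Jan 1 is Tuesday, common year.
2040: Jan 1 Sunday, leap
2039: Jan 1 Saturday, common
2038: Jan 1 Friday, common
2037: Jan 1 Thursday, common
2036: Jan 1 Tuesday, leap
2035: Jan 1 Monday, common
2034: Jan 1 Sunday, common
2033: Jan 1 Saturday, common
2032: Jan 1 Thursday, leap
2031: Jan 1 Wednesday, common
2030: Jan 1 Tuesday, common
2030 matches on both conditions.

2030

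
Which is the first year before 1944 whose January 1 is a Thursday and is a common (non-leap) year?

1942

Jan 1 advances by 2 weekdays after a leap year and by 1 after a common year.
1944: Jan 1 is Saturday (leap).
1943: Friday
1942: Thursday
1942 begins on a Thursday and is a common year.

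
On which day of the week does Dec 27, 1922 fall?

Wednesday

January 1, 1922 is a Sunday.
December 27 is day 361 of the year, i.e. 360 days after Jan 1.
360 mod 7 = 3, so advance 3 weekdays from Sunday: Wednesday.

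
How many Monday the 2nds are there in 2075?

2

Check the 2nd of each month of 2075: Jan 2: Wed, Feb 2: Sat, Mar 2: Sat, Apr 2: Tue, May 2: Thu, Jun 2: Sun, Jul 2: Tue, Aug 2: Fri, Sep 2: Mon, Oct 2: Wed, Nov 2: Sat, Dec 2: Mon.
Monday occurs in September, December — 2 months.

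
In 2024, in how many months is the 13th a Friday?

Check the 13th of each month of 2024: Jan 13: Sat, Feb 13: Tue, Mar 13: Wed, Apr 13: Sat, May 13: Mon, Jun 13: Thu, Jul 13: Sat, Aug 13: Tue, Sep 13: Fri, Oct 13: Sun, Nov 13: Wed, Dec 13: Fri.
Friday occurs in September, December — 2 months.

2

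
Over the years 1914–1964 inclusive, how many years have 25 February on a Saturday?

7

Track 25 February's weekday year by year (advancing +1, or +2 across a Feb 29):
  1914: Wed  1915: Thu (+1)  1916: Fri (+1)  1917: Sun (+2)  1918: Mon (+1)
  1919: Tue (+1)  1920: Wed (+1)  1921: Fri (+2)  1922: Sat (+1) ✓  1923: Sun (+1)
  1924: Mon (+1)  1925: Wed (+2)  1926: Thu (+1)  1927: Fri (+1)  … (23 more years) …
  1951: Sun (+1)  1952: Mon (+1)  1953: Wed (+2)  1954: Thu (+1)  1955: Fri (+1)
  1956: Sat (+1) ✓  1957: Mon (+2)  1958: Tue (+1)  1959: Wed (+1)  1960: Thu (+1)
  1961: Sat (+2) ✓  1962: Sun (+1)  1963: Mon (+1)  1964: Tue (+1)
Saturday years: 1922, 1928, 1933, 1939, 1950, 1956, 1961 — 7 in total.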